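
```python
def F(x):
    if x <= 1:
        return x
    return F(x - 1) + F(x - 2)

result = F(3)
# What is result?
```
Call trace:
F(x=3)
  F(x=2)
    F(x=1)
    -> return 1
    F(x=0)
    -> return 0
  -> return 1
  F(x=1)
  -> return 1
-> return 2

Final answer: 2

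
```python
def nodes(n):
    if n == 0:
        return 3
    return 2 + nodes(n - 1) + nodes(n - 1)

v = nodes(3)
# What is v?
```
Call trace (a repeated sub-call is expanded the first time; later identical calls just restate its return value):
nodes(n=3)
  nodes(n=2)
    nodes(n=1)
      nodes(n=0)
      -> return 3
      nodes(n=0)
      -> return 3
    -> return 8
    nodes(n=1) -> return 8  (same call as traced above)
  -> return 18
  nodes(n=2) -> return 18  (same call as traced above)
-> return 38

Final answer: 38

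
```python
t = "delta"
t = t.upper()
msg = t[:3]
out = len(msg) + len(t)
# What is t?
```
Trace:
  t='delta'
  t='DELTA'
  t='DELTA', msg='DEL'
  t='DELTA', msg='DEL', out=8

Final answer: 'DELTA'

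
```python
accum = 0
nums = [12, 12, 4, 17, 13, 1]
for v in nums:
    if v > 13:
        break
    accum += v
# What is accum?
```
Trace:
  accum=0
  accum=12, v=12
  accum=24, v=12
  accum=28, v=4
  accum=28, v=17

Final answer: 28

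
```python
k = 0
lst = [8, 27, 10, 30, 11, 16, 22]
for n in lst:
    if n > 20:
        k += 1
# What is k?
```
Trace:
  k=0
  k=0, n=8
  k=1, n=27
  k=1, n=10
  k=2, n=30
  k=2, n=11
  k=2, n=16
  k=3, n=22

Final answer: 3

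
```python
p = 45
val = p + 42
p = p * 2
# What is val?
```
Trace:
  p=45
  p=45, val=87
  p=90, val=87

Final answer: 87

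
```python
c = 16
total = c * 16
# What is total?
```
Trace:
  c=16
  c=16, total=256

Final answer: 256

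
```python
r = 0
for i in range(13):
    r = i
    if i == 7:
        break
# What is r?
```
Trace:
  r=0
  r=0, i=0
  r=1, i=1
  r=2, i=2
  r=3, i=3
  r=4, i=4
  r=5, i=5
  r=6, i=6
  r=7, i=7

Final answer: 7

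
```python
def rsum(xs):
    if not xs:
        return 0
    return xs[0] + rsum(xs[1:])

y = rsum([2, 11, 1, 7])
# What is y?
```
Call trace:
rsum(xs=[2, 11, 1, 7])
  rsum(xs=[11, 1, 7])
    rsum(xs=[1, 7])
      rsum(xs=[7])
        rsum(xs=[])
        -> return 0
      -> return 7
    -> return 8
  -> return 19
-> return 21

Final answer: 21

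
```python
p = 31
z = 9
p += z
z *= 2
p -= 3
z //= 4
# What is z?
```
Trace:
  p=31
  p=31, z=9
  p=40, z=9
  p=40, z=18
  p=37, z=18
  p=37, z=4

Final answer: 4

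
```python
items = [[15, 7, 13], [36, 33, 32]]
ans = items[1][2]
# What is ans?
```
Trace:
  items=[[15, 7, 13], [36, 33, 32]]
  items=[[15, 7, 13], [36, 33, 32]], ans=32

Final answer: 32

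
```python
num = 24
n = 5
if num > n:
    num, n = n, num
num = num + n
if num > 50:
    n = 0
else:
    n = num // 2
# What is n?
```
Trace:
  num=24
  num=24, n=5
  num=5, n=24
  num=29, n=24
  num=29, n=14

Final answer: 14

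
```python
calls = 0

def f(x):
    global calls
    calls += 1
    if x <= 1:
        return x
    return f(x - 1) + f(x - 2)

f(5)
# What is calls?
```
Call trace (a repeated sub-call is expanded the first time; later identical calls just restate its return value):
f(x=5)
  f(x=4)
    f(x=3)
      f(x=2)
        f(x=1)
        -> return 1
        f(x=0)
        -> return 0
      -> return 1
      f(x=1)
      -> return 1
    -> return 2
    f(x=2) -> return 1  (same call as traced above)
  -> return 3
  f(x=3) -> return 2  (same call as traced above)
-> return 5

calls is incremented once per call, so count the calls in each subtree. Let C(x) = number of calls made by f(x).
C(0) = C(1) = 1 (base case, no recursion); C(x) = 1 + C(x - 1) + C(x - 2) otherwise.
C(2) = 1 + C(1) + C(0) = 1 + 1 + 1 = 3
C(3) = 1 + C(2) + C(1) = 1 + 3 + 1 = 5
C(4) = 1 + C(3) + C(2) = 1 + 5 + 3 = 9
C(5) = 1 + C(4) + C(3) = 1 + 9 + 5 = 15
calls = C(5) = 15

Final answer: 15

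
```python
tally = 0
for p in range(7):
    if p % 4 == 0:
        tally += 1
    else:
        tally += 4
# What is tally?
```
Trace:
  tally=0
  tally=1, p=0
  tally=5, p=1
  tally=9, p=2
  tally=13, p=3
  tally=14, p=4
  tally=18, p=5
  tally=22, p=6

Final answer: 22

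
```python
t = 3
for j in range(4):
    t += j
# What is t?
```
Trace:
  t=3
  t=3, j=0
  t=4, j=1
  t=6, j=2
  t=9, j=3

Final answer: 9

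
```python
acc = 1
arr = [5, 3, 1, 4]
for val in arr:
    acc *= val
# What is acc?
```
Trace:
  acc=1
  acc=5, val=5
  acc=15, val=3
  acc=15, val=1
  acc=60, val=4

Final answer: 60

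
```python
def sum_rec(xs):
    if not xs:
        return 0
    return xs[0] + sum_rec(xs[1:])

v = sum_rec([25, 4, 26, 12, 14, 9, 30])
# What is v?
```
Call trace:
sum_rec(xs=[25, 4, 26, 12, 14, 9, 30])
  sum_rec(xs=[4, 26, 12, 14, 9, 30])
    sum_rec(xs=[26, 12, 14, 9, 30])
      sum_rec(xs=[12, 14, 9, 30])
        sum_rec(xs=[14, 9, 30])
          sum_rec(xs=[9, 30])
            sum_rec(xs=[30])
              sum_rec(xs=[])
              -> return 0
            -> return 30
          -> return 39
        -> return 53
      -> return 65
    -> return 91
  -> return 95
-> return 120

Final answer: 120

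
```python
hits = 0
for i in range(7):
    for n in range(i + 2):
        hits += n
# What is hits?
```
Trace:
  hits=0
  hits=0, i=0, n=0
  hits=1, i=0, n=1
  hits=1, i=1, n=0
  hits=2, i=1, n=1
  hits=4, i=1, n=2
  hits=4, i=2, n=0
  hits=5, i=2, n=1
  hits=7, i=2, n=2
  hits=10, i=2, n=3
  hits=10, i=3, n=0
  hits=11, i=3, n=1
  hits=13, i=3, n=2
  hits=16, i=3, n=3
  hits=20, i=3, n=4
  hits=20, i=4, n=0
  hits=21, i=4, n=1
  hits=23, i=4, n=2
  hits=26, i=4, n=3
  hits=30, i=4, n=4
  hits=35, i=4, n=5
  hits=35, i=5, n=0
  hits=36, i=5, n=1
  hits=38, i=5, n=2
  hits=41, i=5, n=3
  hits=45, i=5, n=4
  hits=50, i=5, n=5
  hits=56, i=5, n=6
  hits=56, i=6, n=0
  hits=57, i=6, n=1
  hits=59, i=6, n=2
  hits=62, i=6, n=3
  hits=66, i=6, n=4
  hits=71, i=6, n=5
  hits=77, i=6, n=6
  hits=84, i=6, n=7

Final answer: 84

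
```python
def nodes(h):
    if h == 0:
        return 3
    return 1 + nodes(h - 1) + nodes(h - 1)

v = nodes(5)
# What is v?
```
Call trace (a repeated sub-call is expanded the first time; later identical calls just restate its return value):
nodes(h=5)
  nodes(h=4)
    nodes(h=3)
      nodes(h=2)
        nodes(h=1)
          nodes(h=0)
          -> return 3
          nodes(h=0)
          -> return 3
        -> return 7
        nodes(h=1) -> return 7  (same call as traced above)
      -> return 15
      nodes(h=2) -> return 15  (same call as traced above)
    -> return 31
    nodes(h=3) -> return 31  (same call as traced above)
  -> return 63
  nodes(h=4) -> return 63  (same call as traced above)
-> return 127

Final answer: 127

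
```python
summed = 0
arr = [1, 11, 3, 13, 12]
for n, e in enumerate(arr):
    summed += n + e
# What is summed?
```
Trace:
  summed=0
  summed=1, n=0, e=1
  summed=13, n=1, e=11
  summed=18, n=2, e=3
  summed=34, n=3, e=13
  summed=50, n=4, e=12

Final answer: 50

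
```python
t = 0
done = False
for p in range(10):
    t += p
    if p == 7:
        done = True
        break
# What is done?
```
Trace:
  t=0
  t=0, done=False
  t=0, done=False, p=0
  t=1, done=False, p=1
  t=3, done=False, p=2
  t=6, done=False, p=3
  t=10, done=False, p=4
  t=15, done=False, p=5
  t=21, done=False, p=6
  t=28, done=True, p=7

Final answer: True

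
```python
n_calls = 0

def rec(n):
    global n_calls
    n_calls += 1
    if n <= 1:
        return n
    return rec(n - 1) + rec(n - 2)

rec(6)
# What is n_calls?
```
Call trace (a repeated sub-call is expanded the first time; later identical calls just restate its return value):
rec(n=6)
  rec(n=5)
    rec(n=4)
      rec(n=3)
        rec(n=2)
          rec(n=1)
          -> return 1
          rec(n=0)
          -> return 0
        -> return 1
        rec(n=1)
        -> return 1
      -> return 2
      rec(n=2) -> return 1  (same call as traced above)
    -> return 3
    rec(n=3) -> return 2  (same call as traced above)
  -> return 5
  rec(n=4) -> return 3  (same call as traced above)
-> return 8

n_calls is incremented once per call, so count the calls in each subtree. Let C(n) = number of calls made by rec(n).
C(0) = C(1) = 1 (base case, no recursion); C(n) = 1 + C(n - 1) + C(n - 2) otherwise.
C(2) = 1 + C(1) + C(0) = 1 + 1 + 1 = 3
C(3) = 1 + C(2) + C(1) = 1 + 3 + 1 = 5
C(4) = 1 + C(3) + C(2) = 1 + 5 + 3 = 9
C(5) = 1 + C(4) + C(3) = 1 + 9 + 5 = 15
C(6) = 1 + C(5) + C(4) = 1 + 15 + 9 = 25
n_calls = C(6) = 25

Final answer: 25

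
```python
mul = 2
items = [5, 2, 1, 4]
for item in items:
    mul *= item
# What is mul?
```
Trace:
  mul=2
  mul=10, item=5
  mul=20, item=2
  mul=20, item=1
  mul=80, item=4

Final answer: 80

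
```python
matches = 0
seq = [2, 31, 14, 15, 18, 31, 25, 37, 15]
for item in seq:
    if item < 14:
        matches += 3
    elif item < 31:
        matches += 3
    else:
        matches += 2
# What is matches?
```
Trace:
  matches=0
  matches=3, item=2
  matches=5, item=31
  matches=8, item=14
  matches=11, item=15
  matches=14, item=18
  matches=16, item=31
  matches=19, item=25
  matches=21, item=37
  matches=24, item=15

Final answer: 24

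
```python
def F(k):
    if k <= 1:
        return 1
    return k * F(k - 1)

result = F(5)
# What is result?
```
Call trace:
F(k=5)
  F(k=4)
    F(k=3)
      F(k=2)
        F(k=1)
        -> return 1
      -> return 2
    -> return 6
  -> return 24
-> return 120

Final answer: 120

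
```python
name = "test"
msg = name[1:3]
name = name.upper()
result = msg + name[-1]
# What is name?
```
Trace:
  name='test'
  name='test', msg='es'
  name='TEST', msg='es'
  name='TEST', msg='es', result='esT'

Final answer: 'TEST'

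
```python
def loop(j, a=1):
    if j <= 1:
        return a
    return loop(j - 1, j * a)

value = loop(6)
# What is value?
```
Call trace:
loop(j=6, a=1)
  loop(j=5, a=6)
    loop(j=4, a=30)
      loop(j=3, a=120)
        loop(j=2, a=360)
          loop(j=1, a=720)
          -> return 720
        -> return 720
      -> return 720
    -> return 720
  -> return 720
-> return 720

Final answer: 720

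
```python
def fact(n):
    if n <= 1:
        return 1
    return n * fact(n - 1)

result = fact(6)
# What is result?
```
Call trace:
fact(n=6)
  fact(n=5)
    fact(n=4)
      fact(n=3)
        fact(n=2)
          fact(n=1)
          -> return 1
        -> return 2
      -> return 6
    -> return 24
  -> return 120
-> return 720

Final answer: 720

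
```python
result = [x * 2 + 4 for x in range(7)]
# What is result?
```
Trace:
  x=0
  x=1
  x=2
  x=3
  x=4
  x=5
  x=6
  result=[4, 6, 8, 10, 12, 14, 16]

Final answer: [4, 6, 8, 10, 12, 14, 16]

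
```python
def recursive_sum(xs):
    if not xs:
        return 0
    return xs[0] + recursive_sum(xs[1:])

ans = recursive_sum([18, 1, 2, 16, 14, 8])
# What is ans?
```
Call trace:
recursive_sum(xs=[18, 1, 2, 16, 14, 8])
  recursive_sum(xs=[1, 2, 16, 14, 8])
    recursive_sum(xs=[2, 16, 14, 8])
      recursive_sum(xs=[16, 14, 8])
        recursive_sum(xs=[14, 8])
          recursive_sum(xs=[8])
            recursive_sum(xs=[])
            -> return 0
          -> return 8
        -> return 22
      -> return 38
    -> return 40
  -> return 41
-> return 59

Final answer: 59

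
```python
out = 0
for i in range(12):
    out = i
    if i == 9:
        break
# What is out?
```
Trace:
  out=0
  out=0, i=0
  out=1, i=1
  out=2, i=2
  out=3, i=3
  out=4, i=4
  out=5, i=5
  out=6, i=6
  out=7, i=7
  out=8, i=8
  out=9, i=9

Final answer: 9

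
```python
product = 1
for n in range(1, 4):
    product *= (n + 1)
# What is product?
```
Trace:
  product=1
  product=2, n=1
  product=6, n=2
  product=24, n=3

Final answer: 24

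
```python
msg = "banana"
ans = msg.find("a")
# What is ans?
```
Trace:
  msg='banana'
  msg='banana', ans=1

Final answer: 1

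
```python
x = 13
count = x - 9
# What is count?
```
Trace:
  x=13
  x=13, count=4

Final answer: 4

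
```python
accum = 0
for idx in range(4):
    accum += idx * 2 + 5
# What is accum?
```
Trace:
  accum=0
  accum=5, idx=0
  accum=12, idx=1
  accum=21, idx=2
  accum=32, idx=3

Final answer: 32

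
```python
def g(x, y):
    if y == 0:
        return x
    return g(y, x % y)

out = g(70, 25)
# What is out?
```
Call trace:
g(x=70, y=25)
  g(x=25, y=20)
    g(x=20, y=5)
      g(x=5, y=0)
      -> return 5
    -> return 5
  -> return 5
-> return 5

Final answer: 5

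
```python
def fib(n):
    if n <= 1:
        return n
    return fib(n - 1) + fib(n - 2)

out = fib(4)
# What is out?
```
Call trace (a repeated sub-call is expanded the first time; later identical calls just restate its return value):
fib(n=4)
  fib(n=3)
    fib(n=2)
      fib(n=1)
      -> return 1
      fib(n=0)
      -> return 0
    -> return 1
    fib(n=1)
    -> return 1
  -> return 2
  fib(n=2) -> return 1  (same call as traced above)
-> return 3

Final answer: 3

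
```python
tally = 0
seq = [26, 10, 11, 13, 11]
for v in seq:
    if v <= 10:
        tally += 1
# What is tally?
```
Trace:
  tally=0
  tally=0, v=26
  tally=1, v=10
  tally=1, v=11
  tally=1, v=13
  tally=1, v=11

Final answer: 1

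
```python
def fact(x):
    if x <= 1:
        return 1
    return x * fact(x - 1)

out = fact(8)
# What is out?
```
Call trace:
fact(x=8)
  fact(x=7)
    fact(x=6)
      fact(x=5)
        fact(x=4)
          fact(x=3)
            fact(x=2)
              fact(x=1)
              -> return 1
            -> return 2
          -> return 6
        -> return 24
      -> return 120
    -> return 720
  -> return 5040
-> return 40320

Final answer: 40320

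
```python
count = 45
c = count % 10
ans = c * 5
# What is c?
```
Trace:
  count=45
  count=45, c=5
  count=45, c=5, ans=25

Final answer: 5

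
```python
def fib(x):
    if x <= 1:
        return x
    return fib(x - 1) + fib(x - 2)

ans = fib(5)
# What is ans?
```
Call trace (a repeated sub-call is expanded the first time; later identical calls just restate its return value):
fib(x=5)
  fib(x=4)
    fib(x=3)
      fib(x=2)
        fib(x=1)
        -> return 1
        fib(x=0)
        -> return 0
      -> return 1
      fib(x=1)
      -> return 1
    -> return 2
    fib(x=2) -> return 1  (same call as traced above)
  -> return 3
  fib(x=3) -> return 2  (same call as traced above)
-> return 5

Final answer: 5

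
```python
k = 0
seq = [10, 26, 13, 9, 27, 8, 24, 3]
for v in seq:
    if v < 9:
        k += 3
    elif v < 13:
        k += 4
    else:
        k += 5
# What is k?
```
Trace:
  k=0
  k=4, v=10
  k=9, v=26
  k=14, v=13
  k=18, v=9
  k=23, v=27
  k=26, v=8
  k=31, v=24
  k=34, v=3

Final answer: 34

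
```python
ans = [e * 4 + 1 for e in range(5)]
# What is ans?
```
Trace:
  e=0
  e=1
  e=2
  e=3
  e=4
  ans=[1, 5, 9, 13, 17]

Final answer: [1, 5, 9, 13, 17]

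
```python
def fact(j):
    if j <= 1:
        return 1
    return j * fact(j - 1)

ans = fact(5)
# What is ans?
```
Call trace:
fact(j=5)
  fact(j=4)
    fact(j=3)
      fact(j=2)
        fact(j=1)
        -> return 1
      -> return 2
    -> return 6
  -> return 24
-> return 120

Final answer: 120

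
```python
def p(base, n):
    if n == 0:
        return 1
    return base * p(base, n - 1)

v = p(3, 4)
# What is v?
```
Call trace:
p(base=3, n=4)
  p(base=3, n=3)
    p(base=3, n=2)
      p(base=3, n=1)
        p(base=3, n=0)
        -> return 1
      -> return 3
    -> return 9
  -> return 27
-> return 81

Final answer: 81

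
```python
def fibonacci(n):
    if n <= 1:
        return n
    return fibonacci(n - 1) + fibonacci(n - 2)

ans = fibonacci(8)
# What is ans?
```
Call trace (a repeated sub-call is expanded the first time; later identical calls just restate its return value):
fibonacci(n=8)
  fibonacci(n=7)
    fibonacci(n=6)
      fibonacci(n=5)
        fibonacci(n=4)
          fibonacci(n=3)
            fibonacci(n=2)
              fibonacci(n=1)
              -> return 1
              fibonacci(n=0)
              -> return 0
            -> return 1
            fibonacci(n=1)
            -> return 1
          -> return 2
          fibonacci(n=2) -> return 1  (same call as traced above)
        -> return 3
        fibonacci(n=3) -> return 2  (same call as traced above)
      -> return 5
      fibonacci(n=4) -> return 3  (same call as traced above)
    -> return 8
    fibonacci(n=5) -> return 5  (same call as traced above)
  -> return 13
  fibonacci(n=6) -> return 8  (same call as traced above)
-> return 21

Final answer: 21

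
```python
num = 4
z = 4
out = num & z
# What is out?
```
Trace:
  num=4
  num=4, z=4
  num=4, z=4, out=4

Final answer: 4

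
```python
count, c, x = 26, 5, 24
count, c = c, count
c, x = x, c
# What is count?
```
Trace:
  count=26, c=5, x=24
  count=5, c=26, x=24
  count=5, c=24, x=26

Final answer: 5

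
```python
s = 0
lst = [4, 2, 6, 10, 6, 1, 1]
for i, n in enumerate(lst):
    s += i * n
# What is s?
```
Trace:
  s=0
  s=0, i=0, n=4
  s=2, i=1, n=2
  s=14, i=2, n=6
  s=44, i=3, n=10
  s=68, i=4, n=6
  s=73, i=5, n=1
  s=79, i=6, n=1

Final answer: 79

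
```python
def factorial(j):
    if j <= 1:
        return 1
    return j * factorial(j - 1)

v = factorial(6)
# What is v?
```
Call trace:
factorial(j=6)
  factorial(j=5)
    factorial(j=4)
      factorial(j=3)
        factorial(j=2)
          factorial(j=1)
          -> return 1
        -> return 2
      -> return 6
    -> return 24
  -> return 120
-> return 720

Final answer: 720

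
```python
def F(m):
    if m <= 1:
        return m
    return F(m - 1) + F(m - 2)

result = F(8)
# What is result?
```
Call trace (a repeated sub-call is expanded the first time; later identical calls just restate its return value):
F(m=8)
  F(m=7)
    F(m=6)
      F(m=5)
        F(m=4)
          F(m=3)
            F(m=2)
              F(m=1)
              -> return 1
              F(m=0)
              -> return 0
            -> return 1
            F(m=1)
            -> return 1
          -> return 2
          F(m=2) -> return 1  (same call as traced above)
        -> return 3
        F(m=3) -> return 2  (same call as traced above)
      -> return 5
      F(m=4) -> return 3  (same call as traced above)
    -> return 8
    F(m=5) -> return 5  (same call as traced above)
  -> return 13
  F(m=6) -> return 8  (same call as traced above)
-> return 21

Final answer: 21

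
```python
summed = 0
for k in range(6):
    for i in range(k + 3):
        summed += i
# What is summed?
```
Trace:
  summed=0
  summed=0, k=0, i=0
  summed=1, k=0, i=1
  summed=3, k=0, i=2
  summed=3, k=1, i=0
  summed=4, k=1, i=1
  summed=6, k=1, i=2
  summed=9, k=1, i=3
  summed=9, k=2, i=0
  summed=10, k=2, i=1
  summed=12, k=2, i=2
  summed=15, k=2, i=3
  summed=19, k=2, i=4
  summed=19, k=3, i=0
  summed=20, k=3, i=1
  summed=22, k=3, i=2
  summed=25, k=3, i=3
  summed=29, k=3, i=4
  summed=34, k=3, i=5
  summed=34, k=4, i=0
  summed=35, k=4, i=1
  summed=37, k=4, i=2
  summed=40, k=4, i=3
  summed=44, k=4, i=4
  summed=49, k=4, i=5
  summed=55, k=4, i=6
  summed=55, k=5, i=0
  summed=56, k=5, i=1
  summed=58, k=5, i=2
  summed=61, k=5, i=3
  summed=65, k=5, i=4
  summed=70, k=5, i=5
  summed=76, k=5, i=6
  summed=83, k=5, i=7

Final answer: 83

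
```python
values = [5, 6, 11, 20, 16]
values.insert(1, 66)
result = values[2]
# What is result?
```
Trace:
  values=[5, 6, 11, 20, 16]
  values=[5, 66, 6, 11, 20, 16]
  values=[5, 66, 6, 11, 20, 16], result=6

Final answer: 6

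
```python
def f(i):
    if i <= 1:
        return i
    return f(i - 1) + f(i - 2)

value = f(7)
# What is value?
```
Call trace (a repeated sub-call is expanded the first time; later identical calls just restate its return value):
f(i=7)
  f(i=6)
    f(i=5)
      f(i=4)
        f(i=3)
          f(i=2)
            f(i=1)
            -> return 1
            f(i=0)
            -> return 0
          -> return 1
          f(i=1)
          -> return 1
        -> return 2
        f(i=2) -> return 1  (same call as traced above)
      -> return 3
      f(i=3) -> return 2  (same call as traced above)
    -> return 5
    f(i=4) -> return 3  (same call as traced above)
  -> return 8
  f(i=5) -> return 5  (same call as traced above)
-> return 13

Final answer: 13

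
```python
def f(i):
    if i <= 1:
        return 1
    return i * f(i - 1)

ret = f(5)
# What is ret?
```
Call trace:
f(i=5)
  f(i=4)
    f(i=3)
      f(i=2)
        f(i=1)
        -> return 1
      -> return 2
    -> return 6
  -> return 24
-> return 120

Final answer: 120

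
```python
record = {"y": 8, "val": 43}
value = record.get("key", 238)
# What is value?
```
Trace:
  record={'y': 8, 'val': 43}
  record={'y': 8, 'val': 43}, value=238

Final answer: 238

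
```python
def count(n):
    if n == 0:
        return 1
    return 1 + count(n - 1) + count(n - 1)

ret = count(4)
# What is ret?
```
Call trace (a repeated sub-call is expanded the first time; later identical calls just restate its return value):
count(n=4)
  count(n=3)
    count(n=2)
      count(n=1)
        count(n=0)
        -> return 1
        count(n=0)
        -> return 1
      -> return 3
      count(n=1) -> return 3  (same call as traced above)
    -> return 7
    count(n=2) -> return 7  (same call as traced above)
  -> return 15
  count(n=3) -> return 15  (same call as traced above)
-> return 31

Final answer: 31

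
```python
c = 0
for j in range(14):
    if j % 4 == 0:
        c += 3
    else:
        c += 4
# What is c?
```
Trace:
  c=0
  c=3, j=0
  c=7, j=1
  c=11, j=2
  c=15, j=3
  c=18, j=4
  c=22, j=5
  c=26, j=6
  c=30, j=7
  c=33, j=8
  c=37, j=9
  c=41, j=10
  c=45, j=11
  c=48, j=12
  c=52, j=13

Final answer: 52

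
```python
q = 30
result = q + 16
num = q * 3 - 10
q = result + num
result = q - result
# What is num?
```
Trace:
  q=30
  q=30, result=46
  q=30, result=46, num=80
  q=126, result=46, num=80
  q=126, result=80, num=80

Final answer: 80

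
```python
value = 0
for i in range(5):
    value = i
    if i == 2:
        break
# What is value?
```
Trace:
  value=0
  value=0, i=0
  value=1, i=1
  value=2, i=2

Final answer: 2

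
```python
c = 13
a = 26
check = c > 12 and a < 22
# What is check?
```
Trace:
  c=13
  c=13, a=26
  c=13, a=26, check=False

Final answer: False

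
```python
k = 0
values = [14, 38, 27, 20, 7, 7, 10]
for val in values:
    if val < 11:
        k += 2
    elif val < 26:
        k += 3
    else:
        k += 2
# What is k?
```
Trace:
  k=0
  k=3, val=14
  k=5, val=38
  k=7, val=27
  k=10, val=20
  k=12, val=7
  k=14, val=7
  k=16, val=10

Final answer: 16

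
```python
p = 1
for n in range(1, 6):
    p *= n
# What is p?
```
Trace:
  p=1
  p=1, n=1
  p=2, n=2
  p=6, n=3
  p=24, n=4
  p=120, n=5

Final answer: 120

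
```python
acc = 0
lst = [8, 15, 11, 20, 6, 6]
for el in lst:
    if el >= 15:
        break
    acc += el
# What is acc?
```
Trace:
  acc=0
  acc=8, el=8
  acc=8, el=15

Final answer: 8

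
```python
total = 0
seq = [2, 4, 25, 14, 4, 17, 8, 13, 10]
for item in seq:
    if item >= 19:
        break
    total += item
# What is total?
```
Trace:
  total=0
  total=2, item=2
  total=6, item=4
  total=6, item=25

Final answer: 6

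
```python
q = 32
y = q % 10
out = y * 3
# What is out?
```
Trace:
  q=32
  q=32, y=2
  q=32, y=2, out=6

Final answer: 6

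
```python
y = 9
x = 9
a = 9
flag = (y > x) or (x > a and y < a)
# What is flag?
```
Trace:
  y=9
  y=9, x=9
  y=9, x=9, a=9
  y=9, x=9, a=9, flag=False

Final answer: False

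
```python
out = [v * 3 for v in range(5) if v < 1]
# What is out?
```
Trace:
  v=0
  v=1
  v=2
  v=3
  v=4
  out=[0]

Final answer: [0]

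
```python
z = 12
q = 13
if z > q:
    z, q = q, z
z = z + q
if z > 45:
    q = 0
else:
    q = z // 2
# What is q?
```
Trace:
  z=12
  z=12, q=13
  z=12, q=13
  z=25, q=13
  z=25, q=12

Final answer: 12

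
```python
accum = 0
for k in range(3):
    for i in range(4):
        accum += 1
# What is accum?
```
Trace:
  accum=0
  accum=1, k=0, i=0
  accum=2, k=0, i=1
  accum=3, k=0, i=2
  accum=4, k=0, i=3
  accum=5, k=1, i=0
  accum=6, k=1, i=1
  accum=7, k=1, i=2
  accum=8, k=1, i=3
  accum=9, k=2, i=0
  accum=10, k=2, i=1
  accum=11, k=2, i=2
  accum=12, k=2, i=3

Final answer: 12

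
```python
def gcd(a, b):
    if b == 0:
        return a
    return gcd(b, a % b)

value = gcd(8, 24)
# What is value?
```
Call trace:
gcd(a=8, b=24)
  gcd(a=24, b=8)
    gcd(a=8, b=0)
    -> return 8
  -> return 8
-> return 8

Final answer: 8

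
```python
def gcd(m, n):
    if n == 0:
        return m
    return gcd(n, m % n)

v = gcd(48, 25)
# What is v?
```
Call trace:
gcd(m=48, n=25)
  gcd(m=25, n=23)
    gcd(m=23, n=2)
      gcd(m=2, n=1)
        gcd(m=1, n=0)
        -> return 1
      -> return 1
    -> return 1
  -> return 1
-> return 1

Final answer: 1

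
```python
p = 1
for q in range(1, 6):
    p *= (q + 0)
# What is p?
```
Trace:
  p=1
  p=1, q=1
  p=2, q=2
  p=6, q=3
  p=24, q=4
  p=120, q=5

Final answer: 120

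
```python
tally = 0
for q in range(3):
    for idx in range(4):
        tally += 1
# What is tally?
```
Trace:
  tally=0
  tally=1, q=0, idx=0
  tally=2, q=0, idx=1
  tally=3, q=0, idx=2
  tally=4, q=0, idx=3
  tally=5, q=1, idx=0
  tally=6, q=1, idx=1
  tally=7, q=1, idx=2
  tally=8, q=1, idx=3
  tally=9, q=2, idx=0
  tally=10, q=2, idx=1
  tally=11, q=2, idx=2
  tally=12, q=2, idx=3

Final answer: 12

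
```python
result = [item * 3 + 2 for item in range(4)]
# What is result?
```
Trace:
  item=0
  item=1
  item=2
  item=3
  result=[2, 5, 8, 11]

Final answer: [2, 5, 8, 11]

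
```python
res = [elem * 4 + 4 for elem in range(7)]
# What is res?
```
Trace:
  elem=0
  elem=1
  elem=2
  elem=3
  elem=4
  elem=5
  elem=6
  res=[4, 8, 12, 16, 20, 24, 28]

Final answer: [4, 8, 12, 16, 20, 24, 28]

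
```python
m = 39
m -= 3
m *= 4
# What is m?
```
Trace:
  m=39
  m=36
  m=144

Final answer: 144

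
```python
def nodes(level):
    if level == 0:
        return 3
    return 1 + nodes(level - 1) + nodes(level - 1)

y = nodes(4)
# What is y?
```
Call trace (a repeated sub-call is expanded the first time; later identical calls just restate its return value):
nodes(level=4)
  nodes(level=3)
    nodes(level=2)
      nodes(level=1)
        nodes(level=0)
        -> return 3
        nodes(level=0)
        -> return 3
      -> return 7
      nodes(level=1) -> return 7  (same call as traced above)
    -> return 15
    nodes(level=2) -> return 15  (same call as traced above)
  -> return 31
  nodes(level=3) -> return 31  (same call as traced above)
-> return 63

Final answer: 63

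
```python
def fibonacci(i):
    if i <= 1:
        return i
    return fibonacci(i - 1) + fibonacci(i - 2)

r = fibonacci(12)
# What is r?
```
Call trace (a repeated sub-call is expanded the first time; later identical calls just restate its return value):
fibonacci(i=12)
  fibonacci(i=11)
    fibonacci(i=10)
      fibonacci(i=9)
        fibonacci(i=8)
          fibonacci(i=7)
            fibonacci(i=6)
              fibonacci(i=5)
                fibonacci(i=4)
                  fibonacci(i=3)
                    fibonacci(i=2)
                      fibonacci(i=1)
                      -> return 1
                      fibonacci(i=0)
                      -> return 0
                    -> return 1
                    fibonacci(i=1)
                    -> return 1
                  -> return 2
                  fibonacci(i=2) -> return 1  (same call as traced above)
                -> return 3
                fibonacci(i=3) -> return 2  (same call as traced above)
              -> return 5
              fibonacci(i=4) -> return 3  (same call as traced above)
            -> return 8
            fibonacci(i=5) -> return 5  (same call as traced above)
          -> return 13
          fibonacci(i=6) -> return 8  (same call as traced above)
        -> return 21
        fibonacci(i=7) -> return 13  (same call as traced above)
      -> return 34
      fibonacci(i=8) -> return 21  (same call as traced above)
    -> return 55
    fibonacci(i=9) -> return 34  (same call as traced above)
  -> return 89
  fibonacci(i=10) -> return 55  (same call as traced above)
-> return 144

Final answer: 144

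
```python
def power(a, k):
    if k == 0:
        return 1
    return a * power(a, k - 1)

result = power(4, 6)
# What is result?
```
Call trace:
power(a=4, k=6)
  power(a=4, k=5)
    power(a=4, k=4)
      power(a=4, k=3)
        power(a=4, k=2)
          power(a=4, k=1)
            power(a=4, k=0)
            -> return 1
          -> return 4
        -> return 16
      -> return 64
    -> return 256
  -> return 1024
-> return 4096

Final answer: 4096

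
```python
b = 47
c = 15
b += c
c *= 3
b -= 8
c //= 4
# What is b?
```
Trace:
  b=47
  b=47, c=15
  b=62, c=15
  b=62, c=45
  b=54, c=45
  b=54, c=11

Final answer: 54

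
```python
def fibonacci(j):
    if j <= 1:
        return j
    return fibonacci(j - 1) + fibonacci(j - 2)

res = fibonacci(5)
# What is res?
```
Call trace (a repeated sub-call is expanded the first time; later identical calls just restate its return value):
fibonacci(j=5)
  fibonacci(j=4)
    fibonacci(j=3)
      fibonacci(j=2)
        fibonacci(j=1)
        -> return 1
        fibonacci(j=0)
        -> return 0
      -> return 1
      fibonacci(j=1)
      -> return 1
    -> return 2
    fibonacci(j=2) -> return 1  (same call as traced above)
  -> return 3
  fibonacci(j=3) -> return 2  (same call as traced above)
-> return 5

Final answer: 5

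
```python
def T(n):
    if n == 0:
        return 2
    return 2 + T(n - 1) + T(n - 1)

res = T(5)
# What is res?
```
Call trace (a repeated sub-call is expanded the first time; later identical calls just restate its return value):
T(n=5)
  T(n=4)
    T(n=3)
      T(n=2)
        T(n=1)
          T(n=0)
          -> return 2
          T(n=0)
          -> return 2
        -> return 6
        T(n=1) -> return 6  (same call as traced above)
      -> return 14
      T(n=2) -> return 14  (same call as traced above)
    -> return 30
    T(n=3) -> return 30  (same call as traced above)
  -> return 62
  T(n=4) -> return 62  (same call as traced above)
-> return 126

Final answer: 126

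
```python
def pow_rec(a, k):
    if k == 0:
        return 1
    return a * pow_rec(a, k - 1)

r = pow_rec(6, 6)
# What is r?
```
Call trace:
pow_rec(a=6, k=6)
  pow_rec(a=6, k=5)
    pow_rec(a=6, k=4)
      pow_rec(a=6, k=3)
        pow_rec(a=6, k=2)
          pow_rec(a=6, k=1)
            pow_rec(a=6, k=0)
            -> return 1
          -> return 6
        -> return 36
      -> return 216
    -> return 1296
  -> return 7776
-> return 46656

Final answer: 46656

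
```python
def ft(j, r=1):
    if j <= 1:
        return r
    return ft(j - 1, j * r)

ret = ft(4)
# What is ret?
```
Call trace:
ft(j=4, r=1)
  ft(j=3, r=4)
    ft(j=2, r=12)
      ft(j=1, r=24)
      -> return 24
    -> return 24
  -> return 24
-> return 24

Final answer: 24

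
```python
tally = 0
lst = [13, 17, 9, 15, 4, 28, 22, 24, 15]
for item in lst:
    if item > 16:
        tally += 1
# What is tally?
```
Trace:
  tally=0
  tally=0, item=13
  tally=1, item=17
  tally=1, item=9
  tally=1, item=15
  tally=1, item=4
  tally=2, item=28
  tally=3, item=22
  tally=4, item=24
  tally=4, item=15

Final answer: 4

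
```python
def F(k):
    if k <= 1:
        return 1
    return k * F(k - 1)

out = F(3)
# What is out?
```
Call trace:
F(k=3)
  F(k=2)
    F(k=1)
    -> return 1
  -> return 2
-> return 6

Final answer: 6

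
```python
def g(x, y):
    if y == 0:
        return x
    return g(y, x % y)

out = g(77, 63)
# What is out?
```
Call trace:
g(x=77, y=63)
  g(x=63, y=14)
    g(x=14, y=7)
      g(x=7, y=0)
      -> return 7
    -> return 7
  -> return 7
-> return 7

Final answer: 7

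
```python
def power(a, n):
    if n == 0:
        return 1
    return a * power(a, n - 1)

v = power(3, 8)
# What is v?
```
Call trace:
power(a=3, n=8)
  power(a=3, n=7)
    power(a=3, n=6)
      power(a=3, n=5)
        power(a=3, n=4)
          power(a=3, n=3)
            power(a=3, n=2)
              power(a=3, n=1)
                power(a=3, n=0)
                -> return 1
              -> return 3
            -> return 9
          -> return 27
        -> return 81
      -> return 243
    -> return 729
  -> return 2187
-> return 6561

Final answer: 6561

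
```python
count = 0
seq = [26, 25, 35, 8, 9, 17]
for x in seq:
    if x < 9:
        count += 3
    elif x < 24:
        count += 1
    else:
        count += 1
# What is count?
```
Trace:
  count=0
  count=1, x=26
  count=2, x=25
  count=3, x=35
  count=6, x=8
  count=7, x=9
  count=8, x=17

Final answer: 8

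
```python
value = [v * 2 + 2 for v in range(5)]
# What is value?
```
Trace:
  v=0
  v=1
  v=2
  v=3
  v=4
  value=[2, 4, 6, 8, 10]

Final answer: [2, 4, 6, 8, 10]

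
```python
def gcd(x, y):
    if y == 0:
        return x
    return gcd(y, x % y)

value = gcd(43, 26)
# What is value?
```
Call trace:
gcd(x=43, y=26)
  gcd(x=26, y=17)
    gcd(x=17, y=9)
      gcd(x=9, y=8)
        gcd(x=8, y=1)
          gcd(x=1, y=0)
          -> return 1
        -> return 1
      -> return 1
    -> return 1
  -> return 1
-> return 1

Final answer: 1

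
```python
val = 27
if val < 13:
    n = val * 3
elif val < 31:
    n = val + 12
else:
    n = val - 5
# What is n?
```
Trace:
  val=27
  val=27, n=39

Final answer: 39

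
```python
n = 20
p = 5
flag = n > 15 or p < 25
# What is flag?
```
Trace:
  n=20
  n=20, p=5
  n=20, p=5, flag=True

Final answer: True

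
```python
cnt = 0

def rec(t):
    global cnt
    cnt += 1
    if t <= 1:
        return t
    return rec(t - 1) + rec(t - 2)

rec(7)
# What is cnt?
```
Call trace (a repeated sub-call is expanded the first time; later identical calls just restate its return value):
rec(t=7)
  rec(t=6)
    rec(t=5)
      rec(t=4)
        rec(t=3)
          rec(t=2)
            rec(t=1)
            -> return 1
            rec(t=0)
            -> return 0
          -> return 1
          rec(t=1)
          -> return 1
        -> return 2
        rec(t=2) -> return 1  (same call as traced above)
      -> return 3
      rec(t=3) -> return 2  (same call as traced above)
    -> return 5
    rec(t=4) -> return 3  (same call as traced above)
  -> return 8
  rec(t=5) -> return 5  (same call as traced above)
-> return 13

cnt is incremented once per call, so count the calls in each subtree. Let C(t) = number of calls made by rec(t).
C(0) = C(1) = 1 (base case, no recursion); C(t) = 1 + C(t - 1) + C(t - 2) otherwise.
C(2) = 1 + C(1) + C(0) = 1 + 1 + 1 = 3
C(3) = 1 + C(2) + C(1) = 1 + 3 + 1 = 5
C(4) = 1 + C(3) + C(2) = 1 + 5 + 3 = 9
C(5) = 1 + C(4) + C(3) = 1 + 9 + 5 = 15
C(6) = 1 + C(5) + C(4) = 1 + 15 + 9 = 25
C(7) = 1 + C(6) + C(5) = 1 + 25 + 15 = 41
cnt = C(7) = 41

Final answer: 41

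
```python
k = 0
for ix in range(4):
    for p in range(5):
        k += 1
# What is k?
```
Trace:
  k=0
  k=1, ix=0, p=0
  k=2, ix=0, p=1
  k=3, ix=0, p=2
  k=4, ix=0, p=3
  k=5, ix=0, p=4
  k=6, ix=1, p=0
  k=7, ix=1, p=1
  k=8, ix=1, p=2
  k=9, ix=1, p=3
  k=10, ix=1, p=4
  k=11, ix=2, p=0
  k=12, ix=2, p=1
  k=13, ix=2, p=2
  k=14, ix=2, p=3
  k=15, ix=2, p=4
  k=16, ix=3, p=0
  k=17, ix=3, p=1
  k=18, ix=3, p=2
  k=19, ix=3, p=3
  k=20, ix=3, p=4

Final answer: 20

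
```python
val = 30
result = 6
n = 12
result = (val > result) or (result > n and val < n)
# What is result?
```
Trace:
  val=30
  val=30, result=6
  val=30, result=6, n=12
  val=30, result=True, n=12

Final answer: True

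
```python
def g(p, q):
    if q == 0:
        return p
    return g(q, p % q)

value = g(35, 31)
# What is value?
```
Call trace:
g(p=35, q=31)
  g(p=31, q=4)
    g(p=4, q=3)
      g(p=3, q=1)
        g(p=1, q=0)
        -> return 1
      -> return 1
    -> return 1
  -> return 1
-> return 1

Final answer: 1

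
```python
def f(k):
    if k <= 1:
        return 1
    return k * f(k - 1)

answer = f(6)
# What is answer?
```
Call trace:
f(k=6)
  f(k=5)
    f(k=4)
      f(k=3)
        f(k=2)
          f(k=1)
          -> return 1
        -> return 2
      -> return 6
    -> return 24
  -> return 120
-> return 720

Final answer: 720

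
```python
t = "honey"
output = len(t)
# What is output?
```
Trace:
  t='honey'
  t='honey', output=5

Final answer: 5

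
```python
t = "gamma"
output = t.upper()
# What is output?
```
Trace:
  t='gamma'
  t='gamma', output='GAMMA'

Final answer: 'GAMMA'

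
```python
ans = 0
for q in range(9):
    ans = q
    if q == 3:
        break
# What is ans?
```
Trace:
  ans=0
  ans=0, q=0
  ans=1, q=1
  ans=2, q=2
  ans=3, q=3

Final answer: 3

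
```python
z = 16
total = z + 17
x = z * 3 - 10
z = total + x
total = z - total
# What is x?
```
Trace:
  z=16
  z=16, total=33
  z=16, total=33, x=38
  z=71, total=33, x=38
  z=71, total=38, x=38

Final answer: 38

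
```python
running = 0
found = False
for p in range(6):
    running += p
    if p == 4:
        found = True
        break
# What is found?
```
Trace:
  running=0
  running=0, found=False
  running=0, found=False, p=0
  running=1, found=False, p=1
  running=3, found=False, p=2
  running=6, found=False, p=3
  running=10, found=True, p=4

Final answer: True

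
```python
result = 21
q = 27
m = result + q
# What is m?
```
Trace:
  result=21
  result=21, q=27
  result=21, q=27, m=48

Final answer: 48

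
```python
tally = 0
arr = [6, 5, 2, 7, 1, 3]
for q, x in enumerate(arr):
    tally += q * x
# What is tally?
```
Trace:
  tally=0
  tally=0, q=0, x=6
  tally=5, q=1, x=5
  tally=9, q=2, x=2
  tally=30, q=3, x=7
  tally=34, q=4, x=1
  tally=49, q=5, x=3

Final answer: 49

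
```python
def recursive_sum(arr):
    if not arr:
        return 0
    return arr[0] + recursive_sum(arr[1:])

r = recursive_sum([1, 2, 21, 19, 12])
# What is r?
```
Call trace:
recursive_sum(arr=[1, 2, 21, 19, 12])
  recursive_sum(arr=[2, 21, 19, 12])
    recursive_sum(arr=[21, 19, 12])
      recursive_sum(arr=[19, 12])
        recursive_sum(arr=[12])
          recursive_sum(arr=[])
          -> return 0
        -> return 12
      -> return 31
    -> return 52
  -> return 54
-> return 55

Final answer: 55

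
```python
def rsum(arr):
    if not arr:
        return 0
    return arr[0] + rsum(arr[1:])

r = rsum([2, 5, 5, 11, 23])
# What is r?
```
Call trace:
rsum(arr=[2, 5, 5, 11, 23])
  rsum(arr=[5, 5, 11, 23])
    rsum(arr=[5, 11, 23])
      rsum(arr=[11, 23])
        rsum(arr=[23])
          rsum(arr=[])
          -> return 0
        -> return 23
      -> return 34
    -> return 39
  -> return 44
-> return 46

Final answer: 46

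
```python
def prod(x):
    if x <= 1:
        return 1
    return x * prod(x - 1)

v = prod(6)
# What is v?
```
Call trace:
prod(x=6)
  prod(x=5)
    prod(x=4)
      prod(x=3)
        prod(x=2)
          prod(x=1)
          -> return 1
        -> return 2
      -> return 6
    -> return 24
  -> return 120
-> return 720

Final answer: 720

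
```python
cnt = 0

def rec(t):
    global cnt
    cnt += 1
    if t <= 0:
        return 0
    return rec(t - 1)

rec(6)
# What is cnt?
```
Call trace:
rec(t=6)
  rec(t=5)
    rec(t=4)
      rec(t=3)
        rec(t=2)
          rec(t=1)
            rec(t=0)
            -> return 0
          -> return 0
        -> return 0
      -> return 0
    -> return 0
  -> return 0
-> return 0

cnt is incremented once per call. rec is entered once for each t = 6, 5, 4, 3, 2, 1, 0 (the t <= 0 call returns without recursing), i.e. 6 + 1 calls.
cnt = 7

Final answer: 7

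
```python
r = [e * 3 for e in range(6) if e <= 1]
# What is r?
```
Trace:
  e=0
  e=1
  e=2
  e=3
  e=4
  e=5
  r=[0, 3]

Final answer: [0, 3]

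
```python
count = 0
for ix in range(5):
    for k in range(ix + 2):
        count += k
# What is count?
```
Trace:
  count=0
  count=0, ix=0, k=0
  count=1, ix=0, k=1
  count=1, ix=1, k=0
  count=2, ix=1, k=1
  count=4, ix=1, k=2
  count=4, ix=2, k=0
  count=5, ix=2, k=1
  count=7, ix=2, k=2
  count=10, ix=2, k=3
  count=10, ix=3, k=0
  count=11, ix=3, k=1
  count=13, ix=3, k=2
  count=16, ix=3, k=3
  count=20, ix=3, k=4
  count=20, ix=4, k=0
  count=21, ix=4, k=1
  count=23, ix=4, k=2
  count=26, ix=4, k=3
  count=30, ix=4, k=4
  count=35, ix=4, k=5

Final answer: 35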